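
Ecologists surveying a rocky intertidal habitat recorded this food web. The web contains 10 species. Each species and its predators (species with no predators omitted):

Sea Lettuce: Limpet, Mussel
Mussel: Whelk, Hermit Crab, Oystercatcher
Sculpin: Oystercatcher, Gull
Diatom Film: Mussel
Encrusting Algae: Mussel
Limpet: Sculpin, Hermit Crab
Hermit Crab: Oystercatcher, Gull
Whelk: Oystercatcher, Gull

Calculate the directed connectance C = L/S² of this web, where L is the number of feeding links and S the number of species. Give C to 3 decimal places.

The web has S = 10 species and L = 15 feeding links.
C = L / S² = 15 / 100 = 0.1500 ≈ 0.150.

C = 0.150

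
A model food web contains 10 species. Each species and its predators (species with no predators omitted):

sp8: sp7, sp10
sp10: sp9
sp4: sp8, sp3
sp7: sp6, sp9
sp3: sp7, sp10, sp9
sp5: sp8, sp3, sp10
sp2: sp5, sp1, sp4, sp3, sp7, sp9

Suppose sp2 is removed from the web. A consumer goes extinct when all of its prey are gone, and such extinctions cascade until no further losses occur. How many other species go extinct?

Remove sp2.
Round 1: sp5 (all prey gone), sp1 (all prey gone), sp4 (all prey gone) → extinct.
Round 2: sp8 (all prey gone), sp3 (all prey gone) → extinct.
Round 3: sp7 (all prey gone), sp10 (all prey gone) → extinct.
Round 4: sp6 (all prey gone), sp9 (all prey gone) → extinct.
No further losses. Total secondary extinctions: 9.

9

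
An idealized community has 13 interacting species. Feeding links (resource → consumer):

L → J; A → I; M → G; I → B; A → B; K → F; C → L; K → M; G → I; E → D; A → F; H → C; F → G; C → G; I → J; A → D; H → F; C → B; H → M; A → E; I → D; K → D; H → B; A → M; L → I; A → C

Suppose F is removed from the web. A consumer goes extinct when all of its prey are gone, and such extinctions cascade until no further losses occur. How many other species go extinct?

Remove F.
Every predator of it retains at least one other prey: G still has C, M.
No consumer loses all prey, so no secondary extinctions occur.

0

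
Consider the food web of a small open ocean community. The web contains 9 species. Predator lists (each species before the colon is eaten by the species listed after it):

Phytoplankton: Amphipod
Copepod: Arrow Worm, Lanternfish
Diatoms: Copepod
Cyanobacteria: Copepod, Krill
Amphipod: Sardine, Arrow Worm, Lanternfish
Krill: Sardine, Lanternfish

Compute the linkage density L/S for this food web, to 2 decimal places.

There are L = 11 links among S = 9 species.
L/S = 11/9 = 1.2222 ≈ 1.22.

L/S = 1.22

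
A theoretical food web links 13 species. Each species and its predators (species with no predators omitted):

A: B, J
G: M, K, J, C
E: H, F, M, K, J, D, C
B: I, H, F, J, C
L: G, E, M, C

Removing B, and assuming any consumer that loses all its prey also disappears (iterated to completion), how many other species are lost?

Remove B.
Round 1: I (all prey gone) → extinct.
No further losses. Total secondary extinctions: 1.

1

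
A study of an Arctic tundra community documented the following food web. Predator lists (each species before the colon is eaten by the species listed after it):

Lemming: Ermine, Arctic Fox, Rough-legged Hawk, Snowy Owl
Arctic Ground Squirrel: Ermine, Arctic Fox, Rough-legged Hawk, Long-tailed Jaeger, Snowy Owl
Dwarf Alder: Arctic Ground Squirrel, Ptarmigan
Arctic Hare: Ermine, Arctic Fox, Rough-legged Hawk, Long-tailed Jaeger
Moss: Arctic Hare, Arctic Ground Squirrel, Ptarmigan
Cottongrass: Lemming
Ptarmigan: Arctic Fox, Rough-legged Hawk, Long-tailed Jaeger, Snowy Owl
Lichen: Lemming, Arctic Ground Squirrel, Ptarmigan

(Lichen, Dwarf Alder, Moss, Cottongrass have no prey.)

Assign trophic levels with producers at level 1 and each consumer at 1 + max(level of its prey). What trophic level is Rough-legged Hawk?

Trophic level 3

Lichen is a producer → level 1.
Lemming eats Lichen (level 1); other prey at levels: Cottongrass 1 → level 2.
Rough-legged Hawk eats Lemming (level 2); other prey at levels: Arctic Hare 2, Arctic Ground Squirrel 2, Ptarmigan 2 → level 3.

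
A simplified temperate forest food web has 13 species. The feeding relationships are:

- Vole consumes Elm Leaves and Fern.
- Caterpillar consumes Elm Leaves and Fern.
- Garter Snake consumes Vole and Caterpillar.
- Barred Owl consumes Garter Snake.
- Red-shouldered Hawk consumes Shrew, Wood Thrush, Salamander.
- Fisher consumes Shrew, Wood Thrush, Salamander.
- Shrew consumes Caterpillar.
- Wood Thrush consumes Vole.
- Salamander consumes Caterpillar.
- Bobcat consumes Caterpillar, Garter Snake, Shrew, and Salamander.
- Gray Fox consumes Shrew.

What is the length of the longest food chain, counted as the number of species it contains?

One longest chain: Elm Leaves → Caterpillar → Shrew → Fisher.
It has 4 species and 3 links.

4 species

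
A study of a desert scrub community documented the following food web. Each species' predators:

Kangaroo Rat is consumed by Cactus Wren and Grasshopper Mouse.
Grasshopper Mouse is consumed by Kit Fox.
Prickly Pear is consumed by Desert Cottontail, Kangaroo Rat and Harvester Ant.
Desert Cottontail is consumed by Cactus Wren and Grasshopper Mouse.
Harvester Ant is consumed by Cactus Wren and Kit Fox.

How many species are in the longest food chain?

4 species

One longest chain: Prickly Pear → Kangaroo Rat → Grasshopper Mouse → Kit Fox.
It has 4 species and 3 links.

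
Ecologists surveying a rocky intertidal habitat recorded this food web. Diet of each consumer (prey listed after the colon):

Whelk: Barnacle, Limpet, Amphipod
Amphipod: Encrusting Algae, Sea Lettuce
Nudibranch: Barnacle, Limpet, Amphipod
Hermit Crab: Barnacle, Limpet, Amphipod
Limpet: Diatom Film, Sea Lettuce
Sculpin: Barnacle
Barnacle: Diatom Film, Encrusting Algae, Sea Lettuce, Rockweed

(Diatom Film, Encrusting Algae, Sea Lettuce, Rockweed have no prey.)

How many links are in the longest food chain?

One longest chain: Diatom Film → Barnacle → Sculpin.
It has 3 species and 2 links.

2 links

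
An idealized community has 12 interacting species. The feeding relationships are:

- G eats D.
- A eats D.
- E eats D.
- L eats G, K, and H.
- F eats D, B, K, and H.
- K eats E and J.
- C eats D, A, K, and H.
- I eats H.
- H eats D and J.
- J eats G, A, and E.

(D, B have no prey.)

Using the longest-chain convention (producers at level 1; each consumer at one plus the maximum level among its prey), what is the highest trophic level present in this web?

Producers (level 1): D, B.
D → G → J → H → L gives L level 5.
No species has a prey at level 5, so no species reaches level 6.

5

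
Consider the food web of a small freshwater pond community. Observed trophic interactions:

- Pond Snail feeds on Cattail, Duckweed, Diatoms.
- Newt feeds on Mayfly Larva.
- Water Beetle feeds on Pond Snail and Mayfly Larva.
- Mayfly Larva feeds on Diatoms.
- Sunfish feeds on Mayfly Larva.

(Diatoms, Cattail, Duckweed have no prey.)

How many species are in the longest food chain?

3 species

One longest chain: Diatoms → Mayfly Larva → Sunfish.
It has 3 species and 2 links.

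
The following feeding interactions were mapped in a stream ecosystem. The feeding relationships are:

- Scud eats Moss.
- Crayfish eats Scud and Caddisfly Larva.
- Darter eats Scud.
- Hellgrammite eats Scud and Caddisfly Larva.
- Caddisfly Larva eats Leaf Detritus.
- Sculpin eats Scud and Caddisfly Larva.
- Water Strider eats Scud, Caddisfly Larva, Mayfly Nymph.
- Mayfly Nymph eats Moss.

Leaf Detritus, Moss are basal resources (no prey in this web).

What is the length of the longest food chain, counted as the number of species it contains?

One longest chain: Moss → Scud → Water Strider.
It has 3 species and 2 links.

3 species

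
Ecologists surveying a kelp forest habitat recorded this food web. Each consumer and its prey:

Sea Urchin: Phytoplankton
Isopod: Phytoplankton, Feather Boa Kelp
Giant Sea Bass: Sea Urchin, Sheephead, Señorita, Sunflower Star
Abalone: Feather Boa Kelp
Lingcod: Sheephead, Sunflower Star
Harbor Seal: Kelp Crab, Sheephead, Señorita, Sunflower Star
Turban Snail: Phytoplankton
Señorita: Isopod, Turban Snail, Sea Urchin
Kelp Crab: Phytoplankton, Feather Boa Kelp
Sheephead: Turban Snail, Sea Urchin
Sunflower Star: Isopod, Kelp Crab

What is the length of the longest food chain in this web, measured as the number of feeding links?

One longest chain: Phytoplankton → Isopod → Señorita → Giant Sea Bass.
It has 4 species and 3 links.

3 links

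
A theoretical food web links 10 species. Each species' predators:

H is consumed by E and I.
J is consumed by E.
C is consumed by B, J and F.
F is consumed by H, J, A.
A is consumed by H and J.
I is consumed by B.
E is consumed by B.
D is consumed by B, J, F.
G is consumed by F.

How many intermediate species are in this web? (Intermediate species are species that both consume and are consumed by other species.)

6

Intermediate species (has both prey and predators): F, A, J, H, I, E.
Count: 6.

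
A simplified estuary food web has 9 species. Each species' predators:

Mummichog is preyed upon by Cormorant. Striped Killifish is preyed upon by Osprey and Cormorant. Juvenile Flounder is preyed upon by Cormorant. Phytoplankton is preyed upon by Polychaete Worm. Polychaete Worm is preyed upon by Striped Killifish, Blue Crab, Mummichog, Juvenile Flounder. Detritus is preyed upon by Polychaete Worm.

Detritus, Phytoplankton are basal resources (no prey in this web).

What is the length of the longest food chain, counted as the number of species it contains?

One longest chain: Detritus → Polychaete Worm → Juvenile Flounder → Cormorant.
It has 4 species and 3 links.

4 species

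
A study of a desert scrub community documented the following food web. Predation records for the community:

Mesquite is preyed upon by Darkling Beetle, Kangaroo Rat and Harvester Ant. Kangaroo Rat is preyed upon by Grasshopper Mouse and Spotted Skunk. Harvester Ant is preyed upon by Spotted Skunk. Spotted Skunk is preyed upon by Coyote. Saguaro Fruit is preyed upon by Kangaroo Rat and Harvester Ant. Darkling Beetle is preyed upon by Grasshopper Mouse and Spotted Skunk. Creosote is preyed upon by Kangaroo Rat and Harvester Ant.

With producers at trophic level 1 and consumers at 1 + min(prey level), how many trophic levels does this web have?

4

Producers (level 1): Creosote, Mesquite, Saguaro Fruit.
Following each consumer down to its lowest-level prey: Creosote → Harvester Ant → Spotted Skunk → Coyote (levels 1 through 4).
All prey of Coyote (Spotted Skunk 3) are at level 3 or above, so Coyote is at level 1 + 3 = 4.
Every consumer has at least one prey at level 3 or below, so none exceeds level 4.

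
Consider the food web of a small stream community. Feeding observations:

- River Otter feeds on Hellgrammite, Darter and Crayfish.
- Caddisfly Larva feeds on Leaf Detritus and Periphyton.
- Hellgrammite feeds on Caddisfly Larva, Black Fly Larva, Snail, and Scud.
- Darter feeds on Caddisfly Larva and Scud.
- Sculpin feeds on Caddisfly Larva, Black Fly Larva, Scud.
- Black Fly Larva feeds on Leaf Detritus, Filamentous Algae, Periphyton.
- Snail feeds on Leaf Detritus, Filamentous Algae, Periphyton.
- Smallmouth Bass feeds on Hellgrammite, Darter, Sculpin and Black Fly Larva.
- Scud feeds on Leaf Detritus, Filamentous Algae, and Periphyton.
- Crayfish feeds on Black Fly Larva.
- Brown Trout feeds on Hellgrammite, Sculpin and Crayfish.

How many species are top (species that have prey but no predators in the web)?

Top species (has prey, but nothing eats it): Brown Trout, River Otter, Smallmouth Bass.
Count: 3.

3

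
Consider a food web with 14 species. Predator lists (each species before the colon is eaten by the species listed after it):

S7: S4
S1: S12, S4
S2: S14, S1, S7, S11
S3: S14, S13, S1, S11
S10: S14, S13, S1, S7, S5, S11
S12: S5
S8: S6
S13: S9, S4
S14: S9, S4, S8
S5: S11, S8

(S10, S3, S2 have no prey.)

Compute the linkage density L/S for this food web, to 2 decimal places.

L/S = 1.86

There are L = 26 links among S = 14 species.
L/S = 26/14 = 1.8571 ≈ 1.86.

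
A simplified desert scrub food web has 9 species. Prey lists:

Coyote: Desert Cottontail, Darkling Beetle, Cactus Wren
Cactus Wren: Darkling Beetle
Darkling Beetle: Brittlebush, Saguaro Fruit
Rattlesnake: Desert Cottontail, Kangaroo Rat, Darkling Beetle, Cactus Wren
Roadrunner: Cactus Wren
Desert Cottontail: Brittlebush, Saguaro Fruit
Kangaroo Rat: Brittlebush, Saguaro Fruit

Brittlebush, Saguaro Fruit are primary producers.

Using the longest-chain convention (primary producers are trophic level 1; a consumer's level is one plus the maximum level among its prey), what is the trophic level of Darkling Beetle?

Brittlebush is a producer → level 1.
Darkling Beetle eats Brittlebush (level 1); other prey at levels: Saguaro Fruit 1 → level 2.

Trophic level 2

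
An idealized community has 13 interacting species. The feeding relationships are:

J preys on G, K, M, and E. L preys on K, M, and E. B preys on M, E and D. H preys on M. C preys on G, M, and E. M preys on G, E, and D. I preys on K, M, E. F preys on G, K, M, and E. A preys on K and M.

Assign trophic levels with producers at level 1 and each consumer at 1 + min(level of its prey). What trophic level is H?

E is a producer → level 1.
M eats E → level 2.
H eats M → level 3.
No prey of H is below level 2, so 3 is the minimum.

Trophic level 3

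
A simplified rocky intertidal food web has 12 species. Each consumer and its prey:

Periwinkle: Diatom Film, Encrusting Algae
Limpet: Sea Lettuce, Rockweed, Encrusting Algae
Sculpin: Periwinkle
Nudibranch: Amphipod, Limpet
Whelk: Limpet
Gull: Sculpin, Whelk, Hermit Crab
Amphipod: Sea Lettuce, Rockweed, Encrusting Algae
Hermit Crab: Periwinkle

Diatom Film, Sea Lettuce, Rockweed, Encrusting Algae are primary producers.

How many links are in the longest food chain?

One longest chain: Sea Lettuce → Limpet → Whelk → Gull.
It has 4 species and 3 links.

3 links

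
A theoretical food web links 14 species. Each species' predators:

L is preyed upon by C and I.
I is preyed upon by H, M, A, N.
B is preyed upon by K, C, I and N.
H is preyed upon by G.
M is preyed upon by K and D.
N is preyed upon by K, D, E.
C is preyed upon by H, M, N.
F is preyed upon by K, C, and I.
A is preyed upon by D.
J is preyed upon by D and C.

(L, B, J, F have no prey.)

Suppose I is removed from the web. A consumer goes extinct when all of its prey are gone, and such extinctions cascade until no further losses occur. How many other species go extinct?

1

Remove I.
Round 1: A (all prey gone) → extinct.
No further losses. Total secondary extinctions: 1.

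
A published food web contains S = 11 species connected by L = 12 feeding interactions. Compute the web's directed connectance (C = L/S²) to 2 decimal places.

The web has S = 11 species and L = 12 feeding links.
C = L / S² = 12 / 121 = 0.0992 ≈ 0.10.

C = 0.10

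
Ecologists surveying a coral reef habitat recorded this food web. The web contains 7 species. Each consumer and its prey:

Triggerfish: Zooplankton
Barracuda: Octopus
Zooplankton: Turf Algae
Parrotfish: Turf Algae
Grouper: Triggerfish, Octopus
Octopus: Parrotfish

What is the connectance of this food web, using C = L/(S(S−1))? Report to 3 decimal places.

The web has S = 7 species and L = 7 feeding links.
C = L / (S(S−1)) = 7 / 42 = 0.1667 ≈ 0.167.

C = 0.167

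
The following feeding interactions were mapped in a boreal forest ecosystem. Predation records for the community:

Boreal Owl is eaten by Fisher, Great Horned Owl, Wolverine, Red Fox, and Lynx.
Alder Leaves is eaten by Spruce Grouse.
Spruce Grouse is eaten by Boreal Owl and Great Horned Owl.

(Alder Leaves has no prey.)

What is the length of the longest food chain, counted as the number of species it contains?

4 species

One longest chain: Alder Leaves → Spruce Grouse → Boreal Owl → Wolverine.
It has 4 species and 3 links.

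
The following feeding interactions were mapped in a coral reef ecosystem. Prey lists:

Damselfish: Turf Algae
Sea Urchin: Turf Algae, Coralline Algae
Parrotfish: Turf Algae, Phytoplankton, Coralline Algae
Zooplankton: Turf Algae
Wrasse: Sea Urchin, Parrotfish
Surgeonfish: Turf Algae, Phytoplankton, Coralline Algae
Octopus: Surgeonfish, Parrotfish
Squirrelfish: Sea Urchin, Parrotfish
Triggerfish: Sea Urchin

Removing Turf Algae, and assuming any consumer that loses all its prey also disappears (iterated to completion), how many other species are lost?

Remove Turf Algae.
Round 1: Zooplankton (all prey gone), Damselfish (all prey gone) → extinct.
No further losses. Total secondary extinctions: 2.

2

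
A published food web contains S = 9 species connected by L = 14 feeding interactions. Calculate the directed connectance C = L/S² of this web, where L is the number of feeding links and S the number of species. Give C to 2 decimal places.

The web has S = 9 species and L = 14 feeding links.
C = L / S² = 14 / 81 = 0.1728 ≈ 0.17.

C = 0.17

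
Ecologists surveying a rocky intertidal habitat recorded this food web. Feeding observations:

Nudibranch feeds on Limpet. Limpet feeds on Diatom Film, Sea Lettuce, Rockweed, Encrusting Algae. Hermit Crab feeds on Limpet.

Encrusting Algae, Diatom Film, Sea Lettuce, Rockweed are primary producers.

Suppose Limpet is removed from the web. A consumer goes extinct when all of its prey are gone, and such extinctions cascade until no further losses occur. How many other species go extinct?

Remove Limpet.
Round 1: Nudibranch (all prey gone), Hermit Crab (all prey gone) → extinct.
No further losses. Total secondary extinctions: 2.

2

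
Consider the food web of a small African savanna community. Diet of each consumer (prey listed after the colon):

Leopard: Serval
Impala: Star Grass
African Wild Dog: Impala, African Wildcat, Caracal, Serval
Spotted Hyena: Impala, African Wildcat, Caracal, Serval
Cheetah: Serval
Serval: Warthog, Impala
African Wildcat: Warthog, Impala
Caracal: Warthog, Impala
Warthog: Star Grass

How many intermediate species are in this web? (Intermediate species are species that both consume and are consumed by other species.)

5

Intermediate species (has both prey and predators): Warthog, Impala, African Wildcat, Caracal, Serval.
Count: 5.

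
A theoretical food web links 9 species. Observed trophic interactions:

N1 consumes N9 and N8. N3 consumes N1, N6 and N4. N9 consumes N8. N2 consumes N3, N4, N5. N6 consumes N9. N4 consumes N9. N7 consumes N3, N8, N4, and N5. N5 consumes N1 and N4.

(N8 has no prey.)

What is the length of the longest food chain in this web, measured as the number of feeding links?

One longest chain: N8 → N9 → N1 → N5 → N2.
It has 5 species and 4 links.

4 links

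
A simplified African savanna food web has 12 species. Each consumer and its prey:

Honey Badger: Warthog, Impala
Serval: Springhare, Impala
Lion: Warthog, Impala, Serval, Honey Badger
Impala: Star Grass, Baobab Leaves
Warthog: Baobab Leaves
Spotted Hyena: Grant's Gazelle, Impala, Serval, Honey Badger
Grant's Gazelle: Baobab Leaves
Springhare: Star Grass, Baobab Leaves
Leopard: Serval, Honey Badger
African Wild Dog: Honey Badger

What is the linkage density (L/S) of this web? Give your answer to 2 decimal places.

L/S = 1.75

There are L = 21 links among S = 12 species.
L/S = 21/12 = 1.7500 ≈ 1.75.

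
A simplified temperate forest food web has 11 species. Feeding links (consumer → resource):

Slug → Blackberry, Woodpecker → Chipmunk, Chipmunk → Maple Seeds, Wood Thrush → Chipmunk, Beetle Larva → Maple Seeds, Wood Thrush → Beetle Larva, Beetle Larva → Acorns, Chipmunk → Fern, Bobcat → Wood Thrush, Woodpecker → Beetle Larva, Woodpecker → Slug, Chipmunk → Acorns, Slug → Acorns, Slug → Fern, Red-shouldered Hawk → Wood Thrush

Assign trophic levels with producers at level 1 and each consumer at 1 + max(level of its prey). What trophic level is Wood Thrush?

Trophic level 3

Maple Seeds is a producer → level 1.
Chipmunk eats Maple Seeds (level 1); other prey at levels: Fern 1, Acorns 1 → level 2.
Wood Thrush eats Chipmunk (level 2); other prey at levels: Beetle Larva 2 → level 3.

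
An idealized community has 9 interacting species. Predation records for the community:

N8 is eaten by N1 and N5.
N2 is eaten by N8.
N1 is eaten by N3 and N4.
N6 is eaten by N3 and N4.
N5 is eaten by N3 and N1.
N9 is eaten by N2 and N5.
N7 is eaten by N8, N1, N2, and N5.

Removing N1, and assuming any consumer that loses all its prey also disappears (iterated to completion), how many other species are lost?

Remove N1.
Every predator of it retains at least one other prey: N3 still has N6, N5; N4 still has N6.
No consumer loses all prey, so no secondary extinctions occur.

0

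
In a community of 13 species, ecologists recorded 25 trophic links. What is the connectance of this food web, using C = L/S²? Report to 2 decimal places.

The web has S = 13 species and L = 25 feeding links.
C = L / S² = 25 / 169 = 0.1479 ≈ 0.15.

C = 0.15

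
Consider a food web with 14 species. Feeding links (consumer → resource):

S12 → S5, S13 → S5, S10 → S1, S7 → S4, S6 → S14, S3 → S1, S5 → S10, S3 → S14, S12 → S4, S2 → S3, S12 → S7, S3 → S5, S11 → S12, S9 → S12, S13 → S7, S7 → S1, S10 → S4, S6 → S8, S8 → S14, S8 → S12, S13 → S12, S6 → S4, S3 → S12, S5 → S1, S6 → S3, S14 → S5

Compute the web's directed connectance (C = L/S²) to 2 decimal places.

C = 0.13

The web has S = 14 species and L = 26 feeding links.
C = L / S² = 26 / 196 = 0.1327 ≈ 0.13.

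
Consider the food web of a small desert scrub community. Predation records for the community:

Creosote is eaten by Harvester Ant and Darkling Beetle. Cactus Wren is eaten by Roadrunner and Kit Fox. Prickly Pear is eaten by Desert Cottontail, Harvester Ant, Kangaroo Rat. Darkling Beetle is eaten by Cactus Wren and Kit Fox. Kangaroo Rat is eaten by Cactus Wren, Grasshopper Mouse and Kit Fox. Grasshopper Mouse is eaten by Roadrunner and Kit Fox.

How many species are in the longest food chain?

One longest chain: Prickly Pear → Kangaroo Rat → Cactus Wren → Kit Fox.
It has 4 species and 3 links.

4 species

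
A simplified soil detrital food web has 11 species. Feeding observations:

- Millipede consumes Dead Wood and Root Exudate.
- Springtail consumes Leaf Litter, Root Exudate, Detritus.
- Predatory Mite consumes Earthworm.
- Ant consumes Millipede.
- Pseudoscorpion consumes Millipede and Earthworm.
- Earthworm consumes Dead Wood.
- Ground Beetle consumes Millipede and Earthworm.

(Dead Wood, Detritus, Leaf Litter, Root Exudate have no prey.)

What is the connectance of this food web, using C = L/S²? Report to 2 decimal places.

The web has S = 11 species and L = 12 feeding links.
C = L / S² = 12 / 121 = 0.0992 ≈ 0.10.

C = 0.10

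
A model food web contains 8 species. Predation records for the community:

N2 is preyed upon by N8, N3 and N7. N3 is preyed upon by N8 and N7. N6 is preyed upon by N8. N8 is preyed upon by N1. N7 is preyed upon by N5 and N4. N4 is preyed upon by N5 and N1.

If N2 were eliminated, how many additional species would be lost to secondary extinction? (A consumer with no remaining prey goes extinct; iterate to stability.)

Remove N2.
Round 1: N3 (all prey gone) → extinct.
Round 2: N7 (all prey gone) → extinct.
Round 3: N4 (all prey gone) → extinct.
Round 4: N5 (all prey gone) → extinct.
No further losses. Total secondary extinctions: 4.

4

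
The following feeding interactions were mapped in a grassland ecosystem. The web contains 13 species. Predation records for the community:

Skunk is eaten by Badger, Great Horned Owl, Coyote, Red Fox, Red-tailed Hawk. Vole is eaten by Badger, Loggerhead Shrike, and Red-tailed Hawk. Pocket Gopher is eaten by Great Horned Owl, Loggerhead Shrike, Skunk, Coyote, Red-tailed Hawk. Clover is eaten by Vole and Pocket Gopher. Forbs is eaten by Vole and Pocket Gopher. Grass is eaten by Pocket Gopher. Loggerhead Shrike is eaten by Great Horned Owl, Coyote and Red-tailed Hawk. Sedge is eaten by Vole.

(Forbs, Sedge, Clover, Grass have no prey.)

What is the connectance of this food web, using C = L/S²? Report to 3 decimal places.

C = 0.130

The web has S = 13 species and L = 22 feeding links.
C = L / S² = 22 / 169 = 0.1302 ≈ 0.130.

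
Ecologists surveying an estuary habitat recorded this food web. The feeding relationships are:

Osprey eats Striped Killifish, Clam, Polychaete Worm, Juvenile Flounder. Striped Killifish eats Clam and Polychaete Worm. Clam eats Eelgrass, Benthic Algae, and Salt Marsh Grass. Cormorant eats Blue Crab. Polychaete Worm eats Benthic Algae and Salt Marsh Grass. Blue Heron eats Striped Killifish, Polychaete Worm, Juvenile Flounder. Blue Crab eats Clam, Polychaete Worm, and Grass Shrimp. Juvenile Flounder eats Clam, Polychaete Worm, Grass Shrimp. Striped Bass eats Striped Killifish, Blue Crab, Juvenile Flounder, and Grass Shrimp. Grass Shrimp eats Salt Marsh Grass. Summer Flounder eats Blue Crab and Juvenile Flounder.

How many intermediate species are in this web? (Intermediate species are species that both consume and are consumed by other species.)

6

Intermediate species (has both prey and predators): Grass Shrimp, Polychaete Worm, Clam, Striped Killifish, Juvenile Flounder, Blue Crab.
Count: 6.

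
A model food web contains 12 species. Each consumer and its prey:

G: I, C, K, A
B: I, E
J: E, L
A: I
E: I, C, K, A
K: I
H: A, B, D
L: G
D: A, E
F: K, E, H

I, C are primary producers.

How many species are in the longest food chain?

One longest chain: I → K → E → B → H → F.
It has 6 species and 5 links.

6 species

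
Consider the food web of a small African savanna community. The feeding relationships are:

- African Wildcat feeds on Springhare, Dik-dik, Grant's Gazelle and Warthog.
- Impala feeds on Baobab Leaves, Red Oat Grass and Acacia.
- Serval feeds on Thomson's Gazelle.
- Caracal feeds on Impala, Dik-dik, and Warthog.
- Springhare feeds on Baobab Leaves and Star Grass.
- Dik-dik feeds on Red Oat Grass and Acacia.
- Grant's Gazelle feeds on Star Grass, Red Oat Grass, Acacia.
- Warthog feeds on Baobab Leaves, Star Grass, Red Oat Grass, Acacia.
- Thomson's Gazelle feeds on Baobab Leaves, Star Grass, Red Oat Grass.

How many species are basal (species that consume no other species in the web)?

4

Basal species (no prey listed): Acacia, Baobab Leaves, Red Oat Grass, Star Grass.
Count: 4.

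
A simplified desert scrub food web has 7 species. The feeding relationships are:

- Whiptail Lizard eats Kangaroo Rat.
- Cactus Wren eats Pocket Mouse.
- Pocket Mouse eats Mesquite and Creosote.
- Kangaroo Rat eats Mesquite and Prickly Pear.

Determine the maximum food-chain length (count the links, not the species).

One longest chain: Creosote → Pocket Mouse → Cactus Wren.
It has 3 species and 2 links.

2 links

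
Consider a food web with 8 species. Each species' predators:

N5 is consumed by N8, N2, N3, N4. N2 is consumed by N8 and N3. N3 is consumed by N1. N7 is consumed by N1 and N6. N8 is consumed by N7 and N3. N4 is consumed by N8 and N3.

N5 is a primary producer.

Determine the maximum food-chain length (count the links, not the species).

4 links

One longest chain: N5 → N2 → N8 → N3 → N1.
It has 5 species and 4 links.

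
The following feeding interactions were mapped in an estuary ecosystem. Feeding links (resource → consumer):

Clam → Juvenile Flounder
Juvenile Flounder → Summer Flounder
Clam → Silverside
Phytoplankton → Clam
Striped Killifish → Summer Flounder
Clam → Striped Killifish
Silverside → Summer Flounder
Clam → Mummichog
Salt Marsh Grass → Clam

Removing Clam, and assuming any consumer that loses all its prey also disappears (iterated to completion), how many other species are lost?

5

Remove Clam.
Round 1: Mummichog (all prey gone), Silverside (all prey gone), Juvenile Flounder (all prey gone), Striped Killifish (all prey gone) → extinct.
Round 2: Summer Flounder (all prey gone) → extinct.
No further losses. Total secondary extinctions: 5.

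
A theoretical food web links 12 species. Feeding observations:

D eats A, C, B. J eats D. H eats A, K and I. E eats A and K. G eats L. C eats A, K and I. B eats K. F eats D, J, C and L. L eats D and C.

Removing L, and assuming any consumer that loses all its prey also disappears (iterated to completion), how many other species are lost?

1

Remove L.
Round 1: G (all prey gone) → extinct.
No further losses. Total secondary extinctions: 1.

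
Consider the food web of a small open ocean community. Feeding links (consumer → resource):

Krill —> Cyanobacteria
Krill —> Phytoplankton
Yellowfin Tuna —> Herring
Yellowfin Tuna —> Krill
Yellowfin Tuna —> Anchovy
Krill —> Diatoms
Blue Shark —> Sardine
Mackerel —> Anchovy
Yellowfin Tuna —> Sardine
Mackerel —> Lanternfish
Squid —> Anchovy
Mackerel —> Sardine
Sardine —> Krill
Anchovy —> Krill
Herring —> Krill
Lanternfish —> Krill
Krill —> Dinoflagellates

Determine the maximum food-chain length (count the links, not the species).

One longest chain: Cyanobacteria → Krill → Lanternfish → Mackerel.
It has 4 species and 3 links.

3 links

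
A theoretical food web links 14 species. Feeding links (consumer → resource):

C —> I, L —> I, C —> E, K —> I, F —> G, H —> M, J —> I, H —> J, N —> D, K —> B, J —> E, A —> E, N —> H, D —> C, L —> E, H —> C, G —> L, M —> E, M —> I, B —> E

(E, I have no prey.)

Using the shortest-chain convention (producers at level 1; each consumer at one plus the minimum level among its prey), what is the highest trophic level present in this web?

4

Producers (level 1): E, I.
Following each consumer down to its lowest-level prey: E → C → D → N (levels 1 through 4).
All prey of N (D 3, H 3) are at level 3 or above, so N is at level 1 + 3 = 4.
Every consumer has at least one prey at level 3 or below, so none exceeds level 4.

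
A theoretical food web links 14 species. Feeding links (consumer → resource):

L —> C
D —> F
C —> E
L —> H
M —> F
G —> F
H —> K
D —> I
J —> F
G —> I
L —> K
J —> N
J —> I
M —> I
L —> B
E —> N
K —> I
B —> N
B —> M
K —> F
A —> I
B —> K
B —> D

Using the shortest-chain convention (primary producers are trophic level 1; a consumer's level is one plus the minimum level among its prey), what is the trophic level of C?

N is a producer → level 1.
E eats N → level 2.
C eats E → level 3.
No prey of C is below level 2, so 3 is the minimum.

Trophic level 3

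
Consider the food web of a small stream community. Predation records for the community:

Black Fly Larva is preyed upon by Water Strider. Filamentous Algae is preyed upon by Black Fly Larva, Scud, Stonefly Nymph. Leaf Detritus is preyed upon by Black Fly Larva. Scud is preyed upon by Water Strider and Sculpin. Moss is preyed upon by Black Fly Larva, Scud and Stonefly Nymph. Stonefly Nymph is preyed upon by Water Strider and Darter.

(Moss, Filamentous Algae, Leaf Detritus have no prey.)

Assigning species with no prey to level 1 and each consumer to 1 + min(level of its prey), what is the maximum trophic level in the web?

Basal resources (level 1): Moss, Filamentous Algae, Leaf Detritus.
Following each consumer down to its lowest-level prey: Moss → Stonefly Nymph → Water Strider (levels 1 through 3).
All prey of Water Strider (Stonefly Nymph 2, Scud 2, Black Fly Larva 2) are at level 2 or above, so Water Strider is at level 1 + 2 = 3.
Every consumer has at least one prey at level 2 or below, so none exceeds level 3.

3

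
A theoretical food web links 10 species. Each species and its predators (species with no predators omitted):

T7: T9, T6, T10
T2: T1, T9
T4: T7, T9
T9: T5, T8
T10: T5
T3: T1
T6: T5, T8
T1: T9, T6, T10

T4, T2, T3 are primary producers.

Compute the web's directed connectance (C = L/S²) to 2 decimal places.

The web has S = 10 species and L = 16 feeding links.
C = L / S² = 16 / 100 = 0.1600 ≈ 0.16.

C = 0.16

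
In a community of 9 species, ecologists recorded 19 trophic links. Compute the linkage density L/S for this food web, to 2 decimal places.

L/S = 2.11

There are L = 19 links among S = 9 species.
L/S = 19/9 = 2.1111 ≈ 2.11.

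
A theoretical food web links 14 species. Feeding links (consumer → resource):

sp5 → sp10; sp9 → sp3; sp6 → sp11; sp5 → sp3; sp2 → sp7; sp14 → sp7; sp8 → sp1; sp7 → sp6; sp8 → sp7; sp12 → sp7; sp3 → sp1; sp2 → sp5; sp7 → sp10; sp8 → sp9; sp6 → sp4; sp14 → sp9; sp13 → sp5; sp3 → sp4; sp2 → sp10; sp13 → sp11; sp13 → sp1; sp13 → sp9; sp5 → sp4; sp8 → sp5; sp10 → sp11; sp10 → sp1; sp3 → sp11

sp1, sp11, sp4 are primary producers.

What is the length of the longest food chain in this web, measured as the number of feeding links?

3 links

One longest chain: sp1 → sp10 → sp7 → sp2.
It has 4 species and 3 links.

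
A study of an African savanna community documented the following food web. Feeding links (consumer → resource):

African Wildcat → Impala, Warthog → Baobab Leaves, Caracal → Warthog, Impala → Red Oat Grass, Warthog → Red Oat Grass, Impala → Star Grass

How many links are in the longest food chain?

One longest chain: Red Oat Grass → Warthog → Caracal.
It has 3 species and 2 links.

2 links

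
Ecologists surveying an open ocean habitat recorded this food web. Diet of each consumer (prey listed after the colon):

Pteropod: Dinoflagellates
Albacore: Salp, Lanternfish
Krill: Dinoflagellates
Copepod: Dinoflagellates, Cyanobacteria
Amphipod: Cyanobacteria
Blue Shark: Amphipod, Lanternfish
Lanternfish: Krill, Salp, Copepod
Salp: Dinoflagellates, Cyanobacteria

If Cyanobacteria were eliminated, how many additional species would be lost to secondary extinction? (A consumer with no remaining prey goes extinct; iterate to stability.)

Remove Cyanobacteria.
Round 1: Amphipod (all prey gone) → extinct.
No further losses. Total secondary extinctions: 1.

1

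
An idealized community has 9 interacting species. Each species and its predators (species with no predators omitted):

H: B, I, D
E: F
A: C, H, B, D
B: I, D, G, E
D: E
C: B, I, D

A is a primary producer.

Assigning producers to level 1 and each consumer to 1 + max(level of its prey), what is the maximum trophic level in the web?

Producers (level 1): A.
A → C → B → D → E → F gives F level 6.
No species has a prey at level 6, so no species reaches level 7.

6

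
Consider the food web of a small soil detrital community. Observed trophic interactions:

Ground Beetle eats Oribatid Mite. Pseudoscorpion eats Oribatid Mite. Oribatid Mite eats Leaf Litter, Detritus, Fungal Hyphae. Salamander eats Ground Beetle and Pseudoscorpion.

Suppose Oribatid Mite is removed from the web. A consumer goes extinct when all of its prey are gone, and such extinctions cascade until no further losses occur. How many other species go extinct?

Remove Oribatid Mite.
Round 1: Pseudoscorpion (all prey gone), Ground Beetle (all prey gone) → extinct.
Round 2: Salamander (all prey gone) → extinct.
No further losses. Total secondary extinctions: 3.

3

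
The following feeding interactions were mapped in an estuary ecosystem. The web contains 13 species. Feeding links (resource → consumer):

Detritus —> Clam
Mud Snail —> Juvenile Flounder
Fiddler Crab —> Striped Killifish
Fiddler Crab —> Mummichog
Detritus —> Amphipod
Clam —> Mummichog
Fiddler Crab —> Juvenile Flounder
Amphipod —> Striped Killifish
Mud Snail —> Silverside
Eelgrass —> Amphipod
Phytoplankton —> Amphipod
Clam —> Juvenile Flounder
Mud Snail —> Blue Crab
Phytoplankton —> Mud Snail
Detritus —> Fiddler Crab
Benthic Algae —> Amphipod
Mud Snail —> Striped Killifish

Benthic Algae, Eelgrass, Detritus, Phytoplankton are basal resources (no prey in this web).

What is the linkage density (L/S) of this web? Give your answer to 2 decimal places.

L/S = 1.31

There are L = 17 links among S = 13 species.
L/S = 17/13 = 1.3077 ≈ 1.31.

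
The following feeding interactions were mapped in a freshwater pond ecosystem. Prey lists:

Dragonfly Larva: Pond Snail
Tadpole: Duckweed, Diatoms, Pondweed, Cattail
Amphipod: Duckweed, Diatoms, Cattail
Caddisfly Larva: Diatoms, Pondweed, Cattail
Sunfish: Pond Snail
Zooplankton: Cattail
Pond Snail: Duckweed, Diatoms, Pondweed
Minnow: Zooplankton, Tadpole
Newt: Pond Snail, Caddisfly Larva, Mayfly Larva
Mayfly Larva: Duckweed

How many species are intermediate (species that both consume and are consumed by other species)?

Intermediate species (has both prey and predators): Pond Snail, Zooplankton, Caddisfly Larva, Tadpole, Mayfly Larva.
Count: 5.

5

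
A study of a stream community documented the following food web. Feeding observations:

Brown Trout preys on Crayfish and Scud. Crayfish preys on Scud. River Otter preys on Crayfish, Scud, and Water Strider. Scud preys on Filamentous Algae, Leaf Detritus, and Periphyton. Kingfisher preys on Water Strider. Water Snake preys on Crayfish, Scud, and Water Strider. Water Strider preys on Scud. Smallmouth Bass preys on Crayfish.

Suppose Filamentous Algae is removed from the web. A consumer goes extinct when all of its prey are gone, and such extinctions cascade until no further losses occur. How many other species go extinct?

0

Remove Filamentous Algae.
Every predator of it retains at least one other prey: Scud still has Leaf Detritus, Periphyton.
No consumer loses all prey, so no secondary extinctions occur.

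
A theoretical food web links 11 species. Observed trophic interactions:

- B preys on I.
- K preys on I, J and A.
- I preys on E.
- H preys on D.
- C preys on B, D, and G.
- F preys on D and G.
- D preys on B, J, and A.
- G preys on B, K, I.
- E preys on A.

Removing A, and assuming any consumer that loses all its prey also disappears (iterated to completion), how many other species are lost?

Remove A.
Round 1: E (all prey gone) → extinct.
Round 2: I (all prey gone) → extinct.
Round 3: B (all prey gone) → extinct.
No further losses. Total secondary extinctions: 3.

3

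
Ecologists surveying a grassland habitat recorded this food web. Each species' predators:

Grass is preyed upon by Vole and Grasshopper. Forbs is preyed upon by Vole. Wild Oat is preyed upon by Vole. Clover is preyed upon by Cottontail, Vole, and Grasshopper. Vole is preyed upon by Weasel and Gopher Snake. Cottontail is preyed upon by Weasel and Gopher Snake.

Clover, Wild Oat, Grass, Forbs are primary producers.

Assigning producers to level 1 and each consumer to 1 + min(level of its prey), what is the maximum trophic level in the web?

Producers (level 1): Clover, Wild Oat, Grass, Forbs.
Following each consumer down to its lowest-level prey: Clover → Cottontail → Weasel (levels 1 through 3).
All prey of Weasel (Cottontail 2, Vole 2) are at level 2 or above, so Weasel is at level 1 + 2 = 3.
Every consumer has at least one prey at level 2 or below, so none exceeds level 3.

3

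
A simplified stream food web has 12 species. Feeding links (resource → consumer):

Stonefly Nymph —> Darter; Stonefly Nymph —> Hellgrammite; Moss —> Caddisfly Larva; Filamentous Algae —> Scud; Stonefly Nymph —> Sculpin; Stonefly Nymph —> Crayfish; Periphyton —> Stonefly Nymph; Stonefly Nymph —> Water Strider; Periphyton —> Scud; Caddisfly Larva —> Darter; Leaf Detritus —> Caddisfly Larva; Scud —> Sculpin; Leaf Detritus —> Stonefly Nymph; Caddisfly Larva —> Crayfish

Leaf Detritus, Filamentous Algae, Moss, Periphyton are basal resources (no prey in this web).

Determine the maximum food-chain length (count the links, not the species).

One longest chain: Leaf Detritus → Stonefly Nymph → Hellgrammite.
It has 3 species and 2 links.

2 links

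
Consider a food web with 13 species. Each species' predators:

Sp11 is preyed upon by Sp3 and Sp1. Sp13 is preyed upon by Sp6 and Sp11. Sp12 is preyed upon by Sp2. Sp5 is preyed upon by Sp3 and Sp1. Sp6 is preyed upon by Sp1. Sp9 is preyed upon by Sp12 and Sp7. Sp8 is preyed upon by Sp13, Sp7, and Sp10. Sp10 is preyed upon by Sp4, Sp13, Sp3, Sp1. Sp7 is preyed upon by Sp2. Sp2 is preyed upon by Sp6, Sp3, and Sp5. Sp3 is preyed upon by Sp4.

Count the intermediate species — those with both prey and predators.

9

Intermediate species (has both prey and predators): Sp12, Sp7, Sp10, Sp13, Sp2, Sp11, Sp6, Sp5, Sp3.
Count: 9.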